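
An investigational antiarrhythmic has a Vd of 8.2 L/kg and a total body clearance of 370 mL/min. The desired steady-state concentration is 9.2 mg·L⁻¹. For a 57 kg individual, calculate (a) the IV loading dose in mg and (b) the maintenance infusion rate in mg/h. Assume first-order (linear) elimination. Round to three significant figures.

Vd(total) = 57 kg × 8.2 L/kg = 467.4 L
Loading: fill Vd to C_target → 467.4 L × 9.2 mg/L = 4300 mg
CL = 370 mL/min = 370 × 0.06 = 22.20 L/h
Infusion rate = 22.20 L/h × 9.2 mg/L = 204.2 mg/h

(a) 4300 mg; (b) 204 mg/h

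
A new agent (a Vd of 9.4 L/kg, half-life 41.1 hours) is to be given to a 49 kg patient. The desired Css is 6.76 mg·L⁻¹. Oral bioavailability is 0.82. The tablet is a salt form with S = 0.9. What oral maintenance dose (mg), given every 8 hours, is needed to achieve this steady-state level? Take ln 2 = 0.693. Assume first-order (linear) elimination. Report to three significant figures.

Total Vd = 9.4 × 49 = 460.6 L
CL = 0.693 × Vd / t½ = 0.693 × 460.6 / 41.1 = 7.766 L/h
D = CL × Css × τ / F / S = 7.766 × 6.76 × 8 / 0.82 / 0.9 = 569.1 mg

569 mg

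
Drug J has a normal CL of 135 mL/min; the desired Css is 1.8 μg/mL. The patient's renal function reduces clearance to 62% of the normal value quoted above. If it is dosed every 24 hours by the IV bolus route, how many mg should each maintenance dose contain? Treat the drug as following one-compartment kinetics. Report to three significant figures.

217 mg

CL = 135 mL/min = 135 × 0.06 = 8.100 L/h
Patient clearance = 0.62 × 8.100 = 5.022 L/h
At steady state, dose per interval replaces the amount cleared in that interval: D/τ = CL·Css.
D = CL × Css × τ = 5.022 × 1.8 × 24 = 217.0 mg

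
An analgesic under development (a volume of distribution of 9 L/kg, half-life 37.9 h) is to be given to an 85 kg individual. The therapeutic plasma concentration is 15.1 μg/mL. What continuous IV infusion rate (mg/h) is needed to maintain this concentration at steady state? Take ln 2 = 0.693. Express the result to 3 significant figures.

211 mg/h

Total Vd = 9 × 85 = 765.0 L
k = 0.693/37.9 = 0.01828 h⁻¹, so CL = k·Vd = 0.01828 × 765.0 = 13.98 L/h
Infusion rate = CL × Css = 13.98 × 15.1 = 211.1 mg/h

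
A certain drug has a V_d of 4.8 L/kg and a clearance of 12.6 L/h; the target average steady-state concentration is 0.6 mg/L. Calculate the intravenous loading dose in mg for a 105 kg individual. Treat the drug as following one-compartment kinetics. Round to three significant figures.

302 mg

Vd(total) = 105 kg × 4.8 L/kg = 504.0 L
Loading dose depends on Vd (not clearance): it fills the distribution volume.
LD = Vd × C = 504.0 × 0.6000 = 302.4 mg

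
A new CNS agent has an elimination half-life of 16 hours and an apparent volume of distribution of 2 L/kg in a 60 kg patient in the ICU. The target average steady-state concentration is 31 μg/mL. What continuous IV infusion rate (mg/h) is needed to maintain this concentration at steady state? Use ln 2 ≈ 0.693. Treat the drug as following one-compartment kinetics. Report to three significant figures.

Total Vd = 2 × 60 = 120.0 L
CL = ln 2 · Vd / t½ = 0.693 × 120.0 / 16 = 5.198 L/h
Infusion rate = CL × Css = 5.198 × 31 = 161.1 mg/h

161 mg/h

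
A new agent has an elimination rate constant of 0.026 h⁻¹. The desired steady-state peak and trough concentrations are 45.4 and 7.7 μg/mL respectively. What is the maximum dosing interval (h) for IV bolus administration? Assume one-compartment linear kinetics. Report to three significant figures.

Between IV bolus doses, concentration decays as C = C₀·e^(−kτ), so C_peak/C_trough = e^(kτ).
τ_max = ln(C_peak/C_trough) / k = ln(45.4/7.7) / 0.02600 = 1.774 / 0.02600 = 68.23 h

68.2 h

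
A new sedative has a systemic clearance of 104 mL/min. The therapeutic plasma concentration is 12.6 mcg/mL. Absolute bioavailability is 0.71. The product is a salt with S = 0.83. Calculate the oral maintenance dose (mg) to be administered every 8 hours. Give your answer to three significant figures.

1070 mg

CL = 104 mL/min × 60/1000 = 6.240 L/h
At steady state, dose per interval replaces the amount cleared in that interval: F·S·D/τ = CL·Css.
D = CL × Css × τ / F / S = 6.240 × 12.6 × 8 / 0.71 / 0.83 = 1067 mg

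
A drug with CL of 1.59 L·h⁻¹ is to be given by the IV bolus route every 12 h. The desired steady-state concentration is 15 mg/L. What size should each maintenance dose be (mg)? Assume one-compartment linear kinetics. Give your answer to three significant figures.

D = CL × Css × τ = 1.590 × 15 × 12 = 286.2 mg

286 mg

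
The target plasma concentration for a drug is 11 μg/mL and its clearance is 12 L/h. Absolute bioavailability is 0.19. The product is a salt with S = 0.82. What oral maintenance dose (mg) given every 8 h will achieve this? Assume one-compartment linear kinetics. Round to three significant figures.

6780 mg

At steady state, dose per interval replaces the amount cleared in that interval: F·S·D/τ = CL·Css.
D = CL × Css × τ / F / S = 12.00 × 11 × 8 / 0.19 / 0.82 = 6778 mg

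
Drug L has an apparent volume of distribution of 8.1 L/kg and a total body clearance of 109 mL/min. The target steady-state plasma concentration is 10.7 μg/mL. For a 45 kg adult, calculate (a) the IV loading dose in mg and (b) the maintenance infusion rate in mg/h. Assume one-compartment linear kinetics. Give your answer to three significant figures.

(a) 3900 mg; (b) 70.0 mg/h

Vd(total) = 45 kg × 8.1 L/kg = 364.5 L
Loading dose = Vd × C = 364.5 × 10.7 = 3900 mg
Convert clearance: 109 mL/min × 60 min/h ÷ 1000 mL/L = 6.540 L/h
Maintenance infusion rate = CL × Css = 6.540 × 10.7 = 69.98 mg/h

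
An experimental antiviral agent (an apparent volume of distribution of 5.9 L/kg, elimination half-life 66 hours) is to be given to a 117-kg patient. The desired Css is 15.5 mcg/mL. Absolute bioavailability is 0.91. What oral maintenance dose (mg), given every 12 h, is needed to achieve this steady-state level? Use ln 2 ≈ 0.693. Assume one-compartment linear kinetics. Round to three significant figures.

Total Vd = 5.9 × 117 = 690.3 L
CL = 0.693 × Vd / t½ = 0.693 × 690.3 / 66 = 7.248 L/h
D = CL × Css × τ / F = 7.248 × 15.5 × 12 / 0.91 = 1481 mg

1480 mg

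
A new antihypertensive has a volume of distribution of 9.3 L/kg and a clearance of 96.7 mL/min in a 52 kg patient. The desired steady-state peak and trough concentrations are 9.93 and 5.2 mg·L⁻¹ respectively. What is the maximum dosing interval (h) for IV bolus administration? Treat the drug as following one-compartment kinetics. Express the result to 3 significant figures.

Vd = 9.3 L/kg × 52 kg = 483.6 L
CL = 96.7 mL/min × 60/1000 = 5.802 L/h
k = CL / Vd = 5.802 / 483.6 = 0.01200 h⁻¹
Between IV bolus doses, concentration decays as C = C₀·e^(−kτ), so C_peak/C_trough = e^(kτ).
τ_max = ln(C_peak/C_trough) / k = ln(9.93/5.2) / 0.01200 = 0.6469 / 0.01200 = 53.91 h

53.9 h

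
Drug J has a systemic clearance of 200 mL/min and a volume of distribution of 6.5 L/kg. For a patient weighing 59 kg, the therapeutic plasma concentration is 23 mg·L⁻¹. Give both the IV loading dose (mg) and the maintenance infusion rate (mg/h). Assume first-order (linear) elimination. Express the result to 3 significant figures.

Vd(total) = 59 kg × 6.5 L/kg = 383.5 L
Loading dose = Vd × C = 383.5 × 23 = 8821 mg
CL = 200 mL/min × 60/1000 = 12.00 L/h
Maintenance infusion rate = CL × Css = 12.00 × 23 = 276.0 mg/h

(a) 8820 mg; (b) 276 mg/h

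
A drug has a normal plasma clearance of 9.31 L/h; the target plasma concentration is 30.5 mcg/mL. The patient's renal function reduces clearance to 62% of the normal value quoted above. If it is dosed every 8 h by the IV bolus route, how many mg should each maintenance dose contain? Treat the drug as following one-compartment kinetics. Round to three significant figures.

Patient clearance = 0.62 × 9.310 = 5.772 L/h
D = CL × Css × τ = 5.772 × 30.5 × 8 = 1408 mg

1410 mg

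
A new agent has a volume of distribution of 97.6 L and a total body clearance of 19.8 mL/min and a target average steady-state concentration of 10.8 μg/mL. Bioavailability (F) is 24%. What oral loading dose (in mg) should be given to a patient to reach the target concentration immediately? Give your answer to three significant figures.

The loading dose fills Vd to the target concentration.
LD = Vd × C / F = 97.60 × 10.80 / 0.24 = 4392 mg

4390 mg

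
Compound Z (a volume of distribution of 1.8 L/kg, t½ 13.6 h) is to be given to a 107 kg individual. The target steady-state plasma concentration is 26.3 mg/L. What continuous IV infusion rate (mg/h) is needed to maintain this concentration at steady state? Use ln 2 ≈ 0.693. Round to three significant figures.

258 mg/h

Vd(total) = 107 kg × 1.8 L/kg = 192.6 L
CL = 0.693 × Vd / t½ = 0.693 × 192.6 / 13.6 = 9.814 L/h
Infusion rate = CL × Css = 9.814 × 26.3 = 258.1 mg/h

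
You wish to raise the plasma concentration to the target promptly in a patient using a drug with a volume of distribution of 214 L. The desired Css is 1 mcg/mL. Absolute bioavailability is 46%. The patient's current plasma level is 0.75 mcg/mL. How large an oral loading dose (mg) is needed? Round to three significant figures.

116 mg

The loading dose fills Vd to the target concentration.
Concentration deficit ΔC = 1 − 0.75 = 0.2500 mg/L
LD = Vd × ΔC / F = 214.0 × 0.2500 / 0.46 = 116.3 mg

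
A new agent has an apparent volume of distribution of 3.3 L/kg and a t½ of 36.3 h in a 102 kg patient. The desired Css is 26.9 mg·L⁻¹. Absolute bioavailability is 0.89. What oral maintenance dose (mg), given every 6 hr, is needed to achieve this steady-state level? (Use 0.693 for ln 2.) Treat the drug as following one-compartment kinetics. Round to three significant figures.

1170 mg

Vd(total) = 102 kg × 3.3 L/kg = 336.6 L
CL = ln 2 · Vd / t½ = 0.693 × 336.6 / 36.3 = 6.426 L/h
D = CL × Css × τ / F = 6.426 × 26.9 × 6 / 0.89 = 1165 mg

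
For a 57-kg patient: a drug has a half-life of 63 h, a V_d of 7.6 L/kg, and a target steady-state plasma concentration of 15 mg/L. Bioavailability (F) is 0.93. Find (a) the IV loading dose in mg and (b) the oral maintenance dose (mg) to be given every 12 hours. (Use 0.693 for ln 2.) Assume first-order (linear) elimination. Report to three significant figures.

(a) 6500 mg; (b) 922 mg

Vd = 7.6 L/kg × 57 kg = 433.2 L
LD = Vd × C = 433.2 × 15 = 6498 mg
CL = 0.693 × Vd / t½ = 0.693 × 433.2 / 63 = 4.765 L/h
D = CL × Css × τ / F = 4.765 × 15 × 12 / 0.93 = 922.3 mg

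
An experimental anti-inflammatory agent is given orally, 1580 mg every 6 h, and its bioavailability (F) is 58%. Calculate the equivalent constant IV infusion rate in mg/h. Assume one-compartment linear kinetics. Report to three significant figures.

153 mg/h

Equivalent systemic input: infusion rate = F·D/τ.
Rate = 0.58 × 1580 / 6 = 152.7 mg/h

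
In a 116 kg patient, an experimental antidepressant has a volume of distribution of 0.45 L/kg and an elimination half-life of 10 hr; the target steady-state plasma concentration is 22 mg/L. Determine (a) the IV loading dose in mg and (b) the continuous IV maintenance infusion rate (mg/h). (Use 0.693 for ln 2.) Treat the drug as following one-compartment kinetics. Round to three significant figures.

(a) 1150 mg; (b) 79.6 mg/h

Vd(total) = 116 kg × 0.45 L/kg = 52.20 L
LD = Vd × C = 52.20 × 22 = 1148 mg
CL = 0.693 × Vd / t½ = 0.693 × 52.20 / 10 = 3.617 L/h
Infusion rate = CL × Css = 3.617 × 22 = 79.57 mg/h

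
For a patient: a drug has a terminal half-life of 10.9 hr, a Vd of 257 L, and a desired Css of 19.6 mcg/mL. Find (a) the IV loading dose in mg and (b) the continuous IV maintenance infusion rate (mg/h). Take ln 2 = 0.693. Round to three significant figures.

(a) 5040 mg; (b) 320 mg/h

LD = Vd × C = 257.0 × 19.6 = 5037 mg
CL = 0.693 × Vd / t½ = 0.693 × 257.0 / 10.9 = 16.34 L/h
Infusion rate = CL × Css = 16.34 × 19.6 = 320.3 mg/h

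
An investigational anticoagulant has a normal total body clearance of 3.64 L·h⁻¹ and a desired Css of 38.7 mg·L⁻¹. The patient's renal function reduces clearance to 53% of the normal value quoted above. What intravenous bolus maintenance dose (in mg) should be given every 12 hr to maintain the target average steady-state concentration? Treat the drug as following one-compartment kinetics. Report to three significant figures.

Patient clearance = 0.53 × 3.640 = 1.929 L/h
D = CL × Css × τ = 1.929 × 38.7 × 12 = 895.8 mg

896 mg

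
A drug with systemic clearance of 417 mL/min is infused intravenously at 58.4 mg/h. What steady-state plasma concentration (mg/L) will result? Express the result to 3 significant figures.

CL = 417 mL/min × 60/1000 = 25.02 L/h
Css = rate / CL = 58.4 / 25.02 = 2.334 mg/L

2.33 mg/L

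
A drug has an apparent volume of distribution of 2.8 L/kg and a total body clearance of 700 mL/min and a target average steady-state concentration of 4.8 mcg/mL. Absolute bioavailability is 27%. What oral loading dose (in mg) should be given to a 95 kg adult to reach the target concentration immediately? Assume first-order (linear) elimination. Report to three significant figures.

Vd = 2.8 L/kg × 95 kg = 266.0 L
The loading dose fills Vd to the target concentration.
LD = Vd × C / F = 266.0 × 4.800 / 0.27 = 4729 mg

4730 mg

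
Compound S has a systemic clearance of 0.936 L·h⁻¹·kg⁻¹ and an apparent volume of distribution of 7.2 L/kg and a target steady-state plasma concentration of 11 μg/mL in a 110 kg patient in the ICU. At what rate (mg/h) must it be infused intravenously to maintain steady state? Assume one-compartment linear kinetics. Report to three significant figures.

CL = 0.936 L·h⁻¹·kg⁻¹ × 110 kg = 103.0 L/h
Maintenance depends on clearance, not Vd — rate in must match rate out.
Rate = CL × Css = 103.0 × 11 = 1133 mg/h

1130 mg/h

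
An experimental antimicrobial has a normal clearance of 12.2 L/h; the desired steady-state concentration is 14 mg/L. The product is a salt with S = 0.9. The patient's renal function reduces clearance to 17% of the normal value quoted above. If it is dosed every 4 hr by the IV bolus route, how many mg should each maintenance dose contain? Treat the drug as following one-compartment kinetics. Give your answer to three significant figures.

129 mg

Patient clearance = 0.17 × 12.20 = 2.074 L/h
At steady state, dose per interval replaces the amount cleared in that interval: S·D/τ = CL·Css.
D = CL × Css × τ / S = 2.074 × 14 × 4 / 0.9 = 129.0 mg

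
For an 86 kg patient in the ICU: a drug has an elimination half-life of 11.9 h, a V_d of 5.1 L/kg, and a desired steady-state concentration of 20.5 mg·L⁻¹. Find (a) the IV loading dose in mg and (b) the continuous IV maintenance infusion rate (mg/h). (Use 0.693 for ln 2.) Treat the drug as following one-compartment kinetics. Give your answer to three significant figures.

Vd = 5.1 L/kg × 86 kg = 438.6 L
LD = Vd × C = 438.6 × 20.5 = 8991 mg
CL = 0.693 × Vd / t½ = 0.693 × 438.6 / 11.9 = 25.54 L/h
Infusion rate = CL × Css = 25.54 × 20.5 = 523.6 mg/h

(a) 8990 mg; (b) 524 mg/h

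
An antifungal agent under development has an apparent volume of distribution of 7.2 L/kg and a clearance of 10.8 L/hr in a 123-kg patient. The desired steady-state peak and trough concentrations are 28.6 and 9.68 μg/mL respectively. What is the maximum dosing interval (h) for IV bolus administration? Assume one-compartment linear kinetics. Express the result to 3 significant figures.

Vd(total) = 123 kg × 7.2 L/kg = 885.6 L
k = CL / Vd = 10.80 / 885.6 = 0.01220 h⁻¹
Between IV bolus doses, concentration decays as C = C₀·e^(−kτ), so C_peak/C_trough = e^(kτ).
τ_max = ln(C_peak/C_trough) / k = ln(28.6/9.68) / 0.01220 = 1.083 / 0.01220 = 88.77 h

88.8 h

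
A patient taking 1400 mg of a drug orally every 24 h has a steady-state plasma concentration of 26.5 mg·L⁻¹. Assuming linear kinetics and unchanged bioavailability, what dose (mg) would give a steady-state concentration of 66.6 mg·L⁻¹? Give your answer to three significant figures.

3520 mg

With linear kinetics, Css is proportional to dose rate (D/τ) at fixed clearance.
D₂ = D₁ × (Css,target / Css,current) = 1400 × 66.6/26.5 = 3518 mg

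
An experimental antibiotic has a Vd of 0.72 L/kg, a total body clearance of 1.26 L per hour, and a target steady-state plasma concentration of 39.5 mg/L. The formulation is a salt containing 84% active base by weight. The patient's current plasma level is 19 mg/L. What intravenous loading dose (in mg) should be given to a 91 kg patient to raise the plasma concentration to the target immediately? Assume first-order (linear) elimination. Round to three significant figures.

1600 mg

Vd = 0.72 L/kg × 91 kg = 65.52 L
Concentration deficit ΔC = 39.5 − 19 = 20.50 mg/L
LD = Vd × ΔC / S = 65.52 × 20.50 / 0.84 = 1599 mg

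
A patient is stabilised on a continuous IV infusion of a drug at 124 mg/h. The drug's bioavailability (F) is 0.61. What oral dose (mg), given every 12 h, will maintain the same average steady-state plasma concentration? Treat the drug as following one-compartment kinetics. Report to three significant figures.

To maintain the same Css, the systemic dosing rate must be unchanged: F·D/τ = infusion rate.
D = rate × τ / F = 124 × 12 / 0.61 = 2439 mg

2440 mg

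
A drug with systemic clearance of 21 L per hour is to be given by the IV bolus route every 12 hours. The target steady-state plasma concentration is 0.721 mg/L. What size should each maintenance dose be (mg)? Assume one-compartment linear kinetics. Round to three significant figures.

At steady state, dose per interval replaces the amount cleared in that interval: D/τ = CL·Css.
D = CL × Css × τ = 21.00 × 0.721 × 12 = 181.7 mg

182 mg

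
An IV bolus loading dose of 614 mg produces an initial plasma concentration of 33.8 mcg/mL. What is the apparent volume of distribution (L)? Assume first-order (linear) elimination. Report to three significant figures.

18.2 L

Immediately after an IV bolus, C₀ = Dose / Vd, so Vd = Dose / C₀.
Vd = 614 / 33.8 = 18.17 L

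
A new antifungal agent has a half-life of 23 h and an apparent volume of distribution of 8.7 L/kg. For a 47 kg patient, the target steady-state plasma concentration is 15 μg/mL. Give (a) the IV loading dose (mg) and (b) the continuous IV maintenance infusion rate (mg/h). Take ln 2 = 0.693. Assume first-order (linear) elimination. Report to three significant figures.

Vd(total) = 47 kg × 8.7 L/kg = 408.9 L
LD = Vd × C = 408.9 × 15 = 6134 mg
CL = 0.693 × Vd / t½ = 0.693 × 408.9 / 23 = 12.32 L/h
Infusion rate = CL × Css = 12.32 × 15 = 184.8 mg/h

(a) 6130 mg; (b) 185 mg/h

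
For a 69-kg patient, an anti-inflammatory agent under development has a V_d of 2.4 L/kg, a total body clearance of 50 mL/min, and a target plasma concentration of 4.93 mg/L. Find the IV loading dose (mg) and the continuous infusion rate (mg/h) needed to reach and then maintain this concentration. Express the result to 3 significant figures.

(a) 816 mg; (b) 14.8 mg/h

Total Vd = 2.4 × 69 = 165.6 L
Loading: fill Vd to C_target → 165.6 L × 4.93 mg/L = 816.4 mg
CL = 50 mL/min × 60/1000 = 3.000 L/h
Infusion rate = 3.000 L/h × 4.93 mg/L = 14.79 mg/h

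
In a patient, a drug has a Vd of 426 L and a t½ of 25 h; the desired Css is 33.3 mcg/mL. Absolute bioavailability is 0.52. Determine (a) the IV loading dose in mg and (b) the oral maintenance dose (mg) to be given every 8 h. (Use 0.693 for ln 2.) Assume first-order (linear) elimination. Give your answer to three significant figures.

(a) 14200 mg; (b) 6050 mg

LD = Vd × C = 426.0 × 33.3 = 14190 mg
CL = 0.693 × Vd / t½ = 0.693 × 426.0 / 25 = 11.81 L/h
D = CL × Css × τ / F = 11.81 × 33.3 × 8 / 0.52 = 6050 mg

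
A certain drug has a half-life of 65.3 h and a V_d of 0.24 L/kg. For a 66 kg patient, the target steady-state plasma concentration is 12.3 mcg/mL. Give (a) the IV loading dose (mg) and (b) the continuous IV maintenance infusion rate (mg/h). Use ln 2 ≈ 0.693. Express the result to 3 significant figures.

Total Vd = 0.24 × 66 = 15.84 L
LD = Vd × C = 15.84 × 12.3 = 194.8 mg
CL = 0.693 × Vd / t½ = 0.693 × 15.84 / 65.3 = 0.1681 L/h
Infusion rate = CL × Css = 0.1681 × 12.3 = 2.068 mg/h

(a) 195 mg; (b) 2.07 mg/h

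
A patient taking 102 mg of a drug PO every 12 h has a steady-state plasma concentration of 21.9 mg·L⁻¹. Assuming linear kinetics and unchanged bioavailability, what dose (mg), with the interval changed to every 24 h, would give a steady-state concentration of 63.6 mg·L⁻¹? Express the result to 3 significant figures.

For first-order elimination, Css ∝ F·D/(CL·τ); F and CL are unchanged, so Css ∝ D/τ.
D₂ = D₁ × (Css,target / Css,current) × (τ₂/τ₁) = 102 × (63.6/21.9) × (24/12) = 592.4 mg

592 mg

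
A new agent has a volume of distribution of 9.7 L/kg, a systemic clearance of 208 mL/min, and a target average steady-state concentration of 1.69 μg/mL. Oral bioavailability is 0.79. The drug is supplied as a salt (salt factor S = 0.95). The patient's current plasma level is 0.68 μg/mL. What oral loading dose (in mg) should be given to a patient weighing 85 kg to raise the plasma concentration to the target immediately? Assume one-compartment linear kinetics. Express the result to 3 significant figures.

1110 mg

Total Vd = 9.7 × 85 = 824.5 L
Concentration deficit ΔC = 1.69 − 0.68 = 1.010 mg/L
LD = Vd × ΔC / F / S = 824.5 × 1.010 / 0.79 / 0.95 = 1110 mg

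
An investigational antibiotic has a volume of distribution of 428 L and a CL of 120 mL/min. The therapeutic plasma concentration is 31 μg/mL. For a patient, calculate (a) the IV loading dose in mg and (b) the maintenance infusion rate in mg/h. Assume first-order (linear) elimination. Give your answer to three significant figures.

(a) 13300 mg; (b) 223 mg/h

Loading: fill Vd to C_target → 428.0 L × 31 mg/L = 13270 mg
Convert clearance: 120 mL/min × 60 min/h ÷ 1000 mL/L = 7.200 L/h
Infusion rate = 7.200 L/h × 31 mg/L = 223.2 mg/h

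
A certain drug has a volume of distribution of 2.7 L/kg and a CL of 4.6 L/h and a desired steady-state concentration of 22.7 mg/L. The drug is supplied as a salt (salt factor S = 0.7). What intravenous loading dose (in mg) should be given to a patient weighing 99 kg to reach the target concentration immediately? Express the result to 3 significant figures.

Vd(total) = 99 kg × 2.7 L/kg = 267.3 L
LD = Vd × C / S = 267.3 × 22.70 / 0.7 = 8668 mg

8670 mg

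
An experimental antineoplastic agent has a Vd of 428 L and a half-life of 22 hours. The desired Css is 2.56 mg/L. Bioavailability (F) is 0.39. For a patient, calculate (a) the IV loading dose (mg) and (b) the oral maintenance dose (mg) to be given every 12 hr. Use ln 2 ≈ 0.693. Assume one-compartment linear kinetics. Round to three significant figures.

(a) 1100 mg; (b) 1060 mg

LD = Vd × C = 428.0 × 2.56 = 1096 mg
CL = 0.693 × Vd / t½ = 0.693 × 428.0 / 22 = 13.48 L/h
D = CL × Css × τ / F = 13.48 × 2.56 × 12 / 0.39 = 1062 mg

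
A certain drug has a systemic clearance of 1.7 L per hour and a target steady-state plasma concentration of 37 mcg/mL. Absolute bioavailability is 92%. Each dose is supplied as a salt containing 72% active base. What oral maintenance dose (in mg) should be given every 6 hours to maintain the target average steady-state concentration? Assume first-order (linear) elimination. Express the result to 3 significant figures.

D = CL × Css × τ / F / S = 1.700 × 37 × 6 / 0.92 / 0.72 = 569.7 mg

570 mg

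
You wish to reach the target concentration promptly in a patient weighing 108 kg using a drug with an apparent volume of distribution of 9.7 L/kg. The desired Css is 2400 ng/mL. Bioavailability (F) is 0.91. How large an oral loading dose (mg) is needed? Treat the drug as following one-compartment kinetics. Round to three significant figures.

2760 mg

Total Vd = 9.7 × 108 = 1048 L
C = 2400 ng/mL = 2.400 mg/L
LD = Vd × C / F = 1048 × 2.400 / 0.91 = 2764 mg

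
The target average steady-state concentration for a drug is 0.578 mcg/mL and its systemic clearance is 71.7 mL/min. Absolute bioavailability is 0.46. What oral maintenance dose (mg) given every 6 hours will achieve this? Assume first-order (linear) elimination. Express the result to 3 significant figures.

32.4 mg

Convert clearance: 71.7 mL/min × 60 min/h ÷ 1000 mL/L = 4.302 L/h
D = CL × Css × τ / F = 4.302 × 0.578 × 6 / 0.46 = 32.43 mg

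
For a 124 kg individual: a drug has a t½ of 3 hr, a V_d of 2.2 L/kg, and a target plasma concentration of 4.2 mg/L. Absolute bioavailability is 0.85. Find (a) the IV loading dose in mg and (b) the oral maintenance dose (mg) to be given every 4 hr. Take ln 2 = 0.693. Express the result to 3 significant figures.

(a) 1150 mg; (b) 1250 mg

Vd(total) = 124 kg × 2.2 L/kg = 272.8 L
LD = Vd × C = 272.8 × 4.2 = 1146 mg
CL = 0.693 × Vd / t½ = 0.693 × 272.8 / 3 = 63.02 L/h
D = CL × Css × τ / F = 63.02 × 4.2 × 4 / 0.85 = 1246 mg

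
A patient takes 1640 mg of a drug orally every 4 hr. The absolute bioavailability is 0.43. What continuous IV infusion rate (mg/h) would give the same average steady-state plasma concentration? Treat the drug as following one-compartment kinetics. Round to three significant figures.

176 mg/h

Equivalent systemic input: infusion rate = F·D/τ.
Rate = 0.43 × 1640 / 4 = 176.3 mg/h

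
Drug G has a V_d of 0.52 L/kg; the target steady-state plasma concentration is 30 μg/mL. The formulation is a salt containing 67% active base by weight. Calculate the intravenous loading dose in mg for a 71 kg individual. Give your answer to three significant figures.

Total Vd = 0.52 × 71 = 36.92 L
LD = Vd × C / S = 36.92 × 30.00 / 0.67 = 1653 mg

1650 mg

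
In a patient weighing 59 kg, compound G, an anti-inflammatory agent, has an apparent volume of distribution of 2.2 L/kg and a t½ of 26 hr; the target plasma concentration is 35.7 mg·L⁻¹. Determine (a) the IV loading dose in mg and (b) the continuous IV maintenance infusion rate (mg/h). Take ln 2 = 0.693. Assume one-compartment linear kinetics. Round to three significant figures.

Vd(total) = 59 kg × 2.2 L/kg = 129.8 L
LD = Vd × C = 129.8 × 35.7 = 4634 mg
CL = 0.693 × Vd / t½ = 0.693 × 129.8 / 26 = 3.460 L/h
Infusion rate = CL × Css = 3.460 × 35.7 = 123.5 mg/h

(a) 4630 mg; (b) 124 mg/h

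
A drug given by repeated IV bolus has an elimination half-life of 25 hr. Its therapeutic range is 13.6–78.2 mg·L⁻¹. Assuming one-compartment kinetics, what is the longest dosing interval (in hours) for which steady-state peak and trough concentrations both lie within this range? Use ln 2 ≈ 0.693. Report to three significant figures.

63.1 h

k = 0.693 / t½ = 0.693 / 25 = 0.02772 h⁻¹
Between IV bolus doses, concentration decays as C = C₀·e^(−kτ), so C_peak/C_trough = e^(kτ).
τ_max = ln(C_peak/C_trough) / k = ln(78.2/13.6) / 0.02772 = 1.749 / 0.02772 = 63.10 h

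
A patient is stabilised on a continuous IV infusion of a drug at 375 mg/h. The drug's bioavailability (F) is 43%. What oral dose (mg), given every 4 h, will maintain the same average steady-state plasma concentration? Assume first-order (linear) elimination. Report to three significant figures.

To maintain the same Css, the systemic dosing rate must be unchanged: F·D/τ = infusion rate.
D = rate × τ / F = 375 × 4 / 0.43 = 3488 mg

3490 mg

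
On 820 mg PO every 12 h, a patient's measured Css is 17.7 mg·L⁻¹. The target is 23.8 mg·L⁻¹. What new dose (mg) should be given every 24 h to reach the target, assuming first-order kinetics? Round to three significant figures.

2210 mg

With linear kinetics, Css is proportional to dose rate (D/τ) at fixed clearance.
D₂ = D₁ × (Css,target / Css,current) × (τ₂/τ₁) = 820 × (23.8/17.7) × (24/12) = 2205 mg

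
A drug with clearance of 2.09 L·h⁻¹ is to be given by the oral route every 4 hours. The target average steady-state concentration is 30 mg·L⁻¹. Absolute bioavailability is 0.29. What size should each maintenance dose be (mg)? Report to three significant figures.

865 mg

At steady state, dose per interval replaces the amount cleared in that interval: F·D/τ = CL·Css.
D = CL × Css × τ / F = 2.090 × 30 × 4 / 0.29 = 864.8 mg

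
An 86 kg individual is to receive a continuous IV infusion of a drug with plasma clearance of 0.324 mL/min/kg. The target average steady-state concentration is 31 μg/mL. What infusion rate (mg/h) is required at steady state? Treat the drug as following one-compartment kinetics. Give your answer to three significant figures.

51.8 mg/h

CL = 0.324 mL/min/kg × 86 kg = 27.86 mL/min = 27.86 × 60/1000 = 1.672 L/h
At steady state, infusion rate equals elimination rate: rate in = CL × Css.
R₀ = 1.672 × 31 = 51.83 mg/h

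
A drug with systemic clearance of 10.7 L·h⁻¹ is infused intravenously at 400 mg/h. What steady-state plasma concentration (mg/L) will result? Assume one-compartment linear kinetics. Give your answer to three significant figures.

37.4 mg/L

Css = rate / CL = 400 / 10.70 = 37.38 mg/L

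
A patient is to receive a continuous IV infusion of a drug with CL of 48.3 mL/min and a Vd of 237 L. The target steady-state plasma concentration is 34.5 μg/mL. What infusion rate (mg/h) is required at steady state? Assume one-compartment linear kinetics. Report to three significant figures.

100 mg/h

Convert clearance: 48.3 mL/min × 60 min/h ÷ 1000 mL/L = 2.898 L/h
Maintenance depends on clearance, not Vd — rate in must match rate out.
Infusion rate = CL · Css = 2.898 L/h × 34.5 mg/L = 99.98 mg/h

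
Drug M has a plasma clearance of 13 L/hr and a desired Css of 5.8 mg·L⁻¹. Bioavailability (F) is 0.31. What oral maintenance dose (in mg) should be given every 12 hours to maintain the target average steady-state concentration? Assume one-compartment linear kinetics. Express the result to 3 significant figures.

2920 mg

D = CL × Css × τ / F = 13.00 × 5.8 × 12 / 0.31 = 2919 mg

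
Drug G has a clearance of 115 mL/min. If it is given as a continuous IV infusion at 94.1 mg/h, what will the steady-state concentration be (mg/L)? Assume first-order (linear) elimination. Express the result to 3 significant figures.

CL = 115 mL/min = 115 × 0.06 = 6.900 L/h
Css = rate / CL = 94.1 / 6.900 = 13.64 mg/L

13.6 mg/L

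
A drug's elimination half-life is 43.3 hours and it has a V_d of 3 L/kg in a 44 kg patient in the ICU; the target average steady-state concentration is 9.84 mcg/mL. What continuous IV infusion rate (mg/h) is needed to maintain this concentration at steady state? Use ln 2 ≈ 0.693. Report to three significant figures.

20.8 mg/h

Total Vd = 3 × 44 = 132.0 L
CL = ln 2 · Vd / t½ = 0.693 × 132.0 / 43.3 = 2.113 L/h
Infusion rate = CL × Css = 2.113 × 9.84 = 20.79 mg/h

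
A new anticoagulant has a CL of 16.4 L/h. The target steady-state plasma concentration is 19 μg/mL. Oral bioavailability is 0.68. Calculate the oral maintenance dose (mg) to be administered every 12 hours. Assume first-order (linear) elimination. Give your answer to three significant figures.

5500 mg

D = CL × Css × τ / F = 16.40 × 19 × 12 / 0.68 = 5499 mg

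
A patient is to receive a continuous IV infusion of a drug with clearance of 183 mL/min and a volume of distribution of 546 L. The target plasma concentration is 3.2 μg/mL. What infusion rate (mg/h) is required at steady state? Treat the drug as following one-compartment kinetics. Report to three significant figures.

CL = 183 mL/min = 183 × 0.06 = 10.98 L/h
Vd does not affect the maintenance rate; only clearance governs steady-state input.
R₀ = 10.98 × 3.2 = 35.14 mg/h

35.1 mg/h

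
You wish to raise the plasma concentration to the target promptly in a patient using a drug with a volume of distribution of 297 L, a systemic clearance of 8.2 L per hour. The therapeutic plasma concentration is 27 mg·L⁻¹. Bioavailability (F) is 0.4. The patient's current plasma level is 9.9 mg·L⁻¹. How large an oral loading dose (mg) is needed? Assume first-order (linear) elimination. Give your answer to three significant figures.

12700 mg

Loading dose depends on Vd (not clearance): it fills the distribution volume.
Concentration deficit ΔC = 27 − 9.9 = 17.10 mg/L
LD = Vd × ΔC / F = 297.0 × 17.10 / 0.4 = 12700 mg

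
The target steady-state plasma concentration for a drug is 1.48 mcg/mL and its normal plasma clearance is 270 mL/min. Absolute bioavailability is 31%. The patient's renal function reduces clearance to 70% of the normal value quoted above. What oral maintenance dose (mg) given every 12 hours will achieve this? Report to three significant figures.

650 mg

Convert clearance: 270 mL/min × 60 min/h ÷ 1000 mL/L = 16.20 L/h
Patient clearance = 0.7 × 16.20 = 11.34 L/h
D = CL × Css × τ / F = 11.34 × 1.48 × 12 / 0.31 = 649.7 mg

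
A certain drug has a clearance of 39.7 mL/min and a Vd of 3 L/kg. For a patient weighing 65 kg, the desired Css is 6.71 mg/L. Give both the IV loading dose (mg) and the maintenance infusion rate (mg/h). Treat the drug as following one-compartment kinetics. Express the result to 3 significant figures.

Total Vd = 3 × 65 = 195.0 L
Loading: fill Vd to C_target → 195.0 L × 6.71 mg/L = 1308 mg
CL = 39.7 mL/min = 39.7 × 0.06 = 2.382 L/h
Maintenance infusion rate = CL × Css = 2.382 × 6.71 = 15.98 mg/h

(a) 1310 mg; (b) 16.0 mg/h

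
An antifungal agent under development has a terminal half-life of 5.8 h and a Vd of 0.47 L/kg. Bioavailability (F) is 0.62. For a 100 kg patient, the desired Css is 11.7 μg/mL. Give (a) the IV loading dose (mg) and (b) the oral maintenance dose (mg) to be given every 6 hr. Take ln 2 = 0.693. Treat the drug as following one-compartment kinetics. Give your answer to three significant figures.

(a) 550 mg; (b) 636 mg

Vd(total) = 100 kg × 0.47 L/kg = 47.00 L
LD = Vd × C = 47.00 × 11.7 = 549.9 mg
CL = 0.693 × Vd / t½ = 0.693 × 47.00 / 5.8 = 5.616 L/h
D = CL × Css × τ / F = 5.616 × 11.7 × 6 / 0.62 = 635.9 mg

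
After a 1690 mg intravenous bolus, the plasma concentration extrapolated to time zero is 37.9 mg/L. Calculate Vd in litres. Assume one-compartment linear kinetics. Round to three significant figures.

44.6 L

Immediately after an IV bolus, C₀ = Dose / Vd, so Vd = Dose / C₀.
Vd = 1690 / 37.9 = 44.59 L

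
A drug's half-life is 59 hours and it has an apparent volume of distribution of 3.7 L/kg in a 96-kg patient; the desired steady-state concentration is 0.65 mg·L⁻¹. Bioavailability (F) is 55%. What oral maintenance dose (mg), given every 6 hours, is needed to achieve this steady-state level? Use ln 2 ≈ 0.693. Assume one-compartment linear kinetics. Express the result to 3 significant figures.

29.6 mg

Vd(total) = 96 kg × 3.7 L/kg = 355.2 L
k = 0.693/59 = 0.01175 h⁻¹, so CL = k·Vd = 0.01175 × 355.2 = 4.174 L/h
D = CL × Css × τ / F = 4.174 × 0.65 × 6 / 0.55 = 29.60 mg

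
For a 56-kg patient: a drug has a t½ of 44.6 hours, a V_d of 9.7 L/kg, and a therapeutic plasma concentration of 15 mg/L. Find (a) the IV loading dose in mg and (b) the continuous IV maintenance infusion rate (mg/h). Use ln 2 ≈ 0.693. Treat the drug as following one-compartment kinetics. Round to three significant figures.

Vd(total) = 56 kg × 9.7 L/kg = 543.2 L
LD = Vd × C = 543.2 × 15 = 8148 mg
CL = 0.693 × Vd / t½ = 0.693 × 543.2 / 44.6 = 8.440 L/h
Infusion rate = CL × Css = 8.440 × 15 = 126.6 mg/h

(a) 8150 mg; (b) 127 mg/h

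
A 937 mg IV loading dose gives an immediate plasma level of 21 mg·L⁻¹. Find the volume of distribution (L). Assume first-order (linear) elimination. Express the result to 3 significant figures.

Immediately after an IV bolus, C₀ = Dose / Vd, so Vd = Dose / C₀.
Vd = 937 / 21 = 44.62 L

44.6 L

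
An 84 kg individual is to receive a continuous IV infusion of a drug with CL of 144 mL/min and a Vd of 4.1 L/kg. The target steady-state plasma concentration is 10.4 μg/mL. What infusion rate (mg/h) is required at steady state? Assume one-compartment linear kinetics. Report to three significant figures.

CL = 144 mL/min = 144 × 0.06 = 8.640 L/h
Maintenance depends on clearance, not Vd — rate in must match rate out.
Rate = CL × Css = 8.640 × 10.4 = 89.86 mg/h

89.9 mg/h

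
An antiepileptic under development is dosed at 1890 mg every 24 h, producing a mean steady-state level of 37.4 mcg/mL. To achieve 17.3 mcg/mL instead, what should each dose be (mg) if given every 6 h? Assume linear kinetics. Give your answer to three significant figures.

219 mg

For first-order elimination, Css ∝ F·D/(CL·τ); F and CL are unchanged, so Css ∝ D/τ.
D₂ = D₁ × (Css,target / Css,current) × (τ₂/τ₁) = 1890 × (17.3/37.4) × (6/24) = 218.6 mg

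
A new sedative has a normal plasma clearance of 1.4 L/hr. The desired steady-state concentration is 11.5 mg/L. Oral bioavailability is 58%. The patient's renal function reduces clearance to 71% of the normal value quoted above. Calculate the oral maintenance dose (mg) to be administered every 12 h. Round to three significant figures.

Patient clearance = 0.71 × 1.400 = 0.9940 L/h
D = CL × Css × τ / F = 0.9940 × 11.5 × 12 / 0.58 = 236.5 mg

237 mg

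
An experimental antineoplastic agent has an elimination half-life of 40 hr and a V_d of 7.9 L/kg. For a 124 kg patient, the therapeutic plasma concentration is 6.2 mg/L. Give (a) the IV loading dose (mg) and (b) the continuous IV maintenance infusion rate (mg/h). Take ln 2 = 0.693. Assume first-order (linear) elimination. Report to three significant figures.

Vd = 7.9 L/kg × 124 kg = 979.6 L
LD = Vd × C = 979.6 × 6.2 = 6074 mg
CL = 0.693 × Vd / t½ = 0.693 × 979.6 / 40 = 16.97 L/h
Infusion rate = CL × Css = 16.97 × 6.2 = 105.2 mg/h

(a) 6070 mg; (b) 105 mg/h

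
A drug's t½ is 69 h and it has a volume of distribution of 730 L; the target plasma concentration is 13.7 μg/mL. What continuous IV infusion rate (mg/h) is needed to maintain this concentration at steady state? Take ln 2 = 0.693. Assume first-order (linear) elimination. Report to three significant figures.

100 mg/h

CL = 0.693 × Vd / t½ = 0.693 × 730.0 / 69 = 7.332 L/h
Infusion rate = CL × Css = 7.332 × 13.7 = 100.4 mg/h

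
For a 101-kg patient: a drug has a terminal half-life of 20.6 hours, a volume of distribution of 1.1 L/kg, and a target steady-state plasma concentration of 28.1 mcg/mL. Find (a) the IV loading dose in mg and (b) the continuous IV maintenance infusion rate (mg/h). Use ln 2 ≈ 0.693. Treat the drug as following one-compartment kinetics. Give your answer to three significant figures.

(a) 3120 mg; (b) 105 mg/h

Vd = 1.1 L/kg × 101 kg = 111.1 L
LD = Vd × C = 111.1 × 28.1 = 3122 mg
CL = 0.693 × Vd / t½ = 0.693 × 111.1 / 20.6 = 3.737 L/h
Infusion rate = CL × Css = 3.737 × 28.1 = 105.0 mg/h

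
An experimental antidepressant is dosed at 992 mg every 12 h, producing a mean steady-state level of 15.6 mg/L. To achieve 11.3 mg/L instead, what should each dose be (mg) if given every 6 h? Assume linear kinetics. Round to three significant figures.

359 mg

For first-order elimination, Css ∝ F·D/(CL·τ); F and CL are unchanged, so Css ∝ D/τ.
D₂ = D₁ × (Css,target / Css,current) × (τ₂/τ₁) = 992 × (11.3/15.6) × (6/12) = 359.3 mg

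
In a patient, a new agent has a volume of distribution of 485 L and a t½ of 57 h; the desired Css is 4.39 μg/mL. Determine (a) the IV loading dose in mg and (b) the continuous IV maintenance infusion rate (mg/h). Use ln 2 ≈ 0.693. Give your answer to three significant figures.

LD = Vd × C = 485.0 × 4.39 = 2129 mg
CL = 0.693 × Vd / t½ = 0.693 × 485.0 / 57 = 5.897 L/h
Infusion rate = CL × Css = 5.897 × 4.39 = 25.89 mg/h

(a) 2130 mg; (b) 25.9 mg/h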